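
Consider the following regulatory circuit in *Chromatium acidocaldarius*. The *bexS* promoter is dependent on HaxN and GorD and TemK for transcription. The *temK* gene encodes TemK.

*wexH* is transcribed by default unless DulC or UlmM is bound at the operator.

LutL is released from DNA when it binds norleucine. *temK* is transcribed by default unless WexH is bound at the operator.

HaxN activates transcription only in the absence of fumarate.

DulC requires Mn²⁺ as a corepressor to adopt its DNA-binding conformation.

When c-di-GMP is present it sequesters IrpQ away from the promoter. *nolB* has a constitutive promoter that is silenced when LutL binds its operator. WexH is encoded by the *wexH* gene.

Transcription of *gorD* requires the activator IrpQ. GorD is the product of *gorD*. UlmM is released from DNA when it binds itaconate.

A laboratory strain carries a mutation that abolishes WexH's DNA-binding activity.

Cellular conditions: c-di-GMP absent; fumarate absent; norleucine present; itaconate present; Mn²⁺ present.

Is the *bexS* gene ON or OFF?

ON

Fumarate is absent, so HaxN is active.
c-di-GMP is absent, so IrpQ is active.
No repressor is bound and IrpQ is active, so *gorD* is transcribed.
So GorD is produced and active.
WexH is non-functional in this strain, so it has no effect.
With no repressor bound, *temK* is transcribed.
So TemK is produced and active.
No repressor is bound and HaxN and GorD and TemK are active, so *bexS* is transcribed.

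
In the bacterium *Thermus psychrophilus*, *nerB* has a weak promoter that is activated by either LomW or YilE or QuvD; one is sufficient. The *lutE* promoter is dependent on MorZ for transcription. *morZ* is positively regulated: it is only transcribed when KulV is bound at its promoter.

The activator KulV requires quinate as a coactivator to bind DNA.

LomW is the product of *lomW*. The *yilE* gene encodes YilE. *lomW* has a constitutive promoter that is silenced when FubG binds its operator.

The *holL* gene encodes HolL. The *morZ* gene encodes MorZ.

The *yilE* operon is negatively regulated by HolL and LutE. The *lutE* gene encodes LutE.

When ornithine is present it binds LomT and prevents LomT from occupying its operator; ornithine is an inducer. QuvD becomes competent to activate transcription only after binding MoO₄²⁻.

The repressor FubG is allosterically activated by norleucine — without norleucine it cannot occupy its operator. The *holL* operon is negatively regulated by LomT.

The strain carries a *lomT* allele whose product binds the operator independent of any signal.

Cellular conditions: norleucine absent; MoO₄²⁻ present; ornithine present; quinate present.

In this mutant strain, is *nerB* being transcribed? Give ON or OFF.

ON

Norleucine is absent, so FubG is inactive.
With no repressor bound, *lomW* is transcribed.
So LomW is produced and active.
LomT is constitutively active in this strain.
With repressor LomT bound, *holL* is not transcribed.
So HolL is not produced.
Quinate is present, so KulV is active.
No repressor is bound and KulV is active, so *morZ* is transcribed.
So MorZ is produced and active.
No repressor is bound and MorZ is active, so *lutE* is transcribed.
So LutE is produced and active.
With repressor LutE bound, *yilE* is not transcribed.
So YilE is not produced.
MoO₄²⁻ is present, so QuvD is active.
Activator LomW is present, so *nerB* is transcribed.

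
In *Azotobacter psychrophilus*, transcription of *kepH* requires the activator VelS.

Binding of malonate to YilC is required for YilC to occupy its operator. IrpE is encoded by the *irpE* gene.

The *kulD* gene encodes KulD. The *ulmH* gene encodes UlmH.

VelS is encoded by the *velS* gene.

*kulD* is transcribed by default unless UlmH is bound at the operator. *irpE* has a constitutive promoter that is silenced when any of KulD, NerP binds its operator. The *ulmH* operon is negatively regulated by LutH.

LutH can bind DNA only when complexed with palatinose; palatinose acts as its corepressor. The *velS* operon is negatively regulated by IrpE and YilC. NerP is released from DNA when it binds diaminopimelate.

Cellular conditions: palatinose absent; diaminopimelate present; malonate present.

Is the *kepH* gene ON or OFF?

OFF

Palatinose is absent, so LutH is inactive.
With no repressor bound, *ulmH* is transcribed.
So UlmH is produced and active.
With repressor UlmH bound, *kulD* is not transcribed.
So KulD is not produced.
Diaminopimelate is present, so NerP is inactive.
With no repressor bound, *irpE* is transcribed.
So IrpE is produced and active.
Malonate is present, so YilC is active.
With repressor IrpE bound, *velS* is not transcribed.
So VelS is not produced.
Required activator VelS is absent, so *kepH* is not transcribed.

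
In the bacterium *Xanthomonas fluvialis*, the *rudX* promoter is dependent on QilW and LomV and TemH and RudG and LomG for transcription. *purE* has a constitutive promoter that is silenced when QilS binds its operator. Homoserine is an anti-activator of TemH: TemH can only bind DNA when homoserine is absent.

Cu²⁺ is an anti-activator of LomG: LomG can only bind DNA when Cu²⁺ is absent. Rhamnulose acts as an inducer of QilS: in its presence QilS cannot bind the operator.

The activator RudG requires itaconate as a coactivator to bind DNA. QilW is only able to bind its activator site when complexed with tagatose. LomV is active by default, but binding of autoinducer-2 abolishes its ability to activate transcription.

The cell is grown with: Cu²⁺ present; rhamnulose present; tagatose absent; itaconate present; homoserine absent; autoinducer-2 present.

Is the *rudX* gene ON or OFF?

OFF

Tagatose is absent, so QilW is inactive.
Autoinducer-2 is present, so LomV is inactive.
Homoserine is absent, so TemH is active.
Itaconate is present, so RudG is active.
Cu²⁺ is present, so LomG is inactive.
Required activator QilW is absent, so *rudX* is not transcribed.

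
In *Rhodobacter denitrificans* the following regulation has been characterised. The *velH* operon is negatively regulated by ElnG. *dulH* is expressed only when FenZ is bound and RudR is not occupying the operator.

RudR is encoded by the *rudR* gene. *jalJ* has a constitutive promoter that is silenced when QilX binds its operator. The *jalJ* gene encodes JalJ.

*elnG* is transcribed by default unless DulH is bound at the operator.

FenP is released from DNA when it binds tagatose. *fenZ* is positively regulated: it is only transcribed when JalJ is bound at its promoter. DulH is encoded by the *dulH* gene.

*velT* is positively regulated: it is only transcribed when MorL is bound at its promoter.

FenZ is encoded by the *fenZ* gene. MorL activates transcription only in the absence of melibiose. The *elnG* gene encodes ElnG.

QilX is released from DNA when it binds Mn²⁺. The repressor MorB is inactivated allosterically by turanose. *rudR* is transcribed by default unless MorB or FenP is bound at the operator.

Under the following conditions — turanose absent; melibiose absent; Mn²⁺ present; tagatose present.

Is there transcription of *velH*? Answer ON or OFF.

ON

Mn²⁺ is present, so QilX is inactive.
With no repressor bound, *jalJ* is transcribed.
So JalJ is produced and active.
No repressor is bound and JalJ is active, so *fenZ* is transcribed.
So FenZ is produced and active.
Turanose is absent, so MorB is active.
Tagatose is present, so FenP is inactive.
With repressor MorB bound, *rudR* is not transcribed.
So RudR is not produced.
No repressor is bound and FenZ is active, so *dulH* is transcribed.
So DulH is produced and active.
With repressor DulH bound, *elnG* is not transcribed.
So ElnG is not produced.
With no repressor bound, *velH* is transcribed.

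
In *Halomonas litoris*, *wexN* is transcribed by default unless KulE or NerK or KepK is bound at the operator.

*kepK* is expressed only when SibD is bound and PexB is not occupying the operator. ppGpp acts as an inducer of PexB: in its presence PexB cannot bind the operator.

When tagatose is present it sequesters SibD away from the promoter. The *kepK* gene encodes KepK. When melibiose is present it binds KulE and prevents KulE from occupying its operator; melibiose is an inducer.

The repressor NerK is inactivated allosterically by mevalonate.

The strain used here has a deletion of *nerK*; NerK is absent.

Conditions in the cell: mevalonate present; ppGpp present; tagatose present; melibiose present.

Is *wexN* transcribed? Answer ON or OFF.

ON

Melibiose is present, so KulE is inactive.
NerK is non-functional in this strain, so it has no effect.
Tagatose is present, so SibD is inactive.
ppGpp is present, so PexB is inactive.
Required activator SibD is absent, so *kepK* is not transcribed.
So KepK is not produced.
With no repressor bound, *wexN* is transcribed.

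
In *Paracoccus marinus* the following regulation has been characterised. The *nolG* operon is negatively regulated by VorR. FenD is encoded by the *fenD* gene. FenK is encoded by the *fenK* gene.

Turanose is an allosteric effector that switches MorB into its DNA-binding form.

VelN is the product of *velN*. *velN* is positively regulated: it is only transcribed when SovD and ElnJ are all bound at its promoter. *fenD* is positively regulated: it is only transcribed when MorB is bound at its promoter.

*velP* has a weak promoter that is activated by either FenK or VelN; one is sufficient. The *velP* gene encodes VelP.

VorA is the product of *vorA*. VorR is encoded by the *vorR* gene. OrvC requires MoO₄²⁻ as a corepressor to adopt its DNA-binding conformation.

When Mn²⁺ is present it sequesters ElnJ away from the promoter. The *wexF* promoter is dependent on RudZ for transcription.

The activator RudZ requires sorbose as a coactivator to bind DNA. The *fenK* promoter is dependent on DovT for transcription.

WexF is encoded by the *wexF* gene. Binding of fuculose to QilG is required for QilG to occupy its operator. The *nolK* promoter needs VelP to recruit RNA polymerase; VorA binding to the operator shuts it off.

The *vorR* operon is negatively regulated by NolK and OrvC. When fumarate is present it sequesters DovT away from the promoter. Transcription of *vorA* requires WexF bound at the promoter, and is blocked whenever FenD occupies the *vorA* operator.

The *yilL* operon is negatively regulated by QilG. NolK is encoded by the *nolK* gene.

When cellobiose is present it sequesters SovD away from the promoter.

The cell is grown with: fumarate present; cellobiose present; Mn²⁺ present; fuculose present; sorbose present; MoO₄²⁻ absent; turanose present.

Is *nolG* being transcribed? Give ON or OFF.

Sorbose is present, so RudZ is active.
No repressor is bound and RudZ is active, so *wexF* is transcribed.
So WexF is produced and active.
Turanose is present, so MorB is active.
No repressor is bound and MorB is active, so *fenD* is transcribed.
So FenD is produced and active.
With repressor FenD bound, *vorA* is not transcribed.
So VorA is not produced.
Fumarate is present, so DovT is inactive.
Required activator DovT is absent, so *fenK* is not transcribed.
So FenK is not produced.
Cellobiose is present, so SovD is inactive.
Mn²⁺ is present, so ElnJ is inactive.
Required activator SovD is absent, so *velN* is not transcribed.
So VelN is not produced.
No activator is available at the *velP* promoter, so *velP* is not transcribed.
So VelP is not produced.
Required activator VelP is absent, so *nolK* is not transcribed.
So NolK is not produced.
MoO₄²⁻ is absent, so OrvC is inactive.
With no repressor bound, *vorR* is transcribed.
So VorR is produced and active.
With repressor VorR bound, *nolG* is not transcribed.

OFF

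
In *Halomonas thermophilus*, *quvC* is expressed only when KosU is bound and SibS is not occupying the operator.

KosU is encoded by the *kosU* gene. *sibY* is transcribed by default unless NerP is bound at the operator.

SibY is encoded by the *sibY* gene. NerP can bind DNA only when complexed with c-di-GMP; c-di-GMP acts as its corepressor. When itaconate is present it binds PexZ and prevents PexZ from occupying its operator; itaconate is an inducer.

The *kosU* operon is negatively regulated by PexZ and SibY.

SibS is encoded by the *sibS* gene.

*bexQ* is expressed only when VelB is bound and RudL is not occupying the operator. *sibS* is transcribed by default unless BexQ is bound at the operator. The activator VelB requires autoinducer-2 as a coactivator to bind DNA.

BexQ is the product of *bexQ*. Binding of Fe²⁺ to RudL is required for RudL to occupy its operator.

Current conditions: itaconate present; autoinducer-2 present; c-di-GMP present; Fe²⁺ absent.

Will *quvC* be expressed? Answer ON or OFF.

Itaconate is present, so PexZ is inactive.
c-di-GMP is present, so NerP is active.
With repressor NerP bound, *sibY* is not transcribed.
So SibY is not produced.
With no repressor bound, *kosU* is transcribed.
So KosU is produced and active.
Autoinducer-2 is present, so VelB is active.
Fe²⁺ is absent, so RudL is inactive.
No repressor is bound and VelB is active, so *bexQ* is transcribed.
So BexQ is produced and active.
With repressor BexQ bound, *sibS* is not transcribed.
So SibS is not produced.
No repressor is bound and KosU is active, so *quvC* is transcribed.

ON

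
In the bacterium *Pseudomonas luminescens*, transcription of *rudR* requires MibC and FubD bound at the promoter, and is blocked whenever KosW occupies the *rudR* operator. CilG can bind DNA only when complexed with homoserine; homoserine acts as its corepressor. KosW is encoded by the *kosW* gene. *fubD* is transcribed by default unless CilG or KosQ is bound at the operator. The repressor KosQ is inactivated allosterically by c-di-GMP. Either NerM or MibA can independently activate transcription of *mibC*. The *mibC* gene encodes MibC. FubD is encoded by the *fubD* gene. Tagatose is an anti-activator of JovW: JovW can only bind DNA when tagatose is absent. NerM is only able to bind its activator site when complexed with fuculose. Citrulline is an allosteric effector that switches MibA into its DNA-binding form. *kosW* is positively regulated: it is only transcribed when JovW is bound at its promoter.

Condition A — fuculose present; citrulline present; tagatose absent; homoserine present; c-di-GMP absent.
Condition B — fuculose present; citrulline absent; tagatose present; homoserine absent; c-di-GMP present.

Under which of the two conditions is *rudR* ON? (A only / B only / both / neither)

Condition A:
Fuculose is present, so NerM is active.
Citrulline is present, so MibA is active.
Activator NerM is present, so *mibC* is transcribed.
So MibC is produced and active.
Tagatose is absent, so JovW is active.
No repressor is bound and JovW is active, so *kosW* is transcribed.
So KosW is produced and active.
Homoserine is present, so CilG is active.
c-di-GMP is absent, so KosQ is active.
With repressor CilG bound, *fubD* is not transcribed.
So FubD is not produced.
With repressor KosW bound, *rudR* is not transcribed.
→ *rudR* is OFF in A.
Condition B:
Fuculose is present, so NerM is active.
Citrulline is absent, so MibA is inactive.
Activator NerM is present, so *mibC* is transcribed.
So MibC is produced and active.
Tagatose is present, so JovW is inactive.
Required activator JovW is absent, so *kosW* is not transcribed.
So KosW is not produced.
Homoserine is absent, so CilG is inactive.
c-di-GMP is present, so KosQ is inactive.
With no repressor bound, *fubD* is transcribed.
So FubD is produced and active.
No repressor is bound and MibC and FubD are active, so *rudR* is transcribed.
→ *rudR* is ON in B.

B only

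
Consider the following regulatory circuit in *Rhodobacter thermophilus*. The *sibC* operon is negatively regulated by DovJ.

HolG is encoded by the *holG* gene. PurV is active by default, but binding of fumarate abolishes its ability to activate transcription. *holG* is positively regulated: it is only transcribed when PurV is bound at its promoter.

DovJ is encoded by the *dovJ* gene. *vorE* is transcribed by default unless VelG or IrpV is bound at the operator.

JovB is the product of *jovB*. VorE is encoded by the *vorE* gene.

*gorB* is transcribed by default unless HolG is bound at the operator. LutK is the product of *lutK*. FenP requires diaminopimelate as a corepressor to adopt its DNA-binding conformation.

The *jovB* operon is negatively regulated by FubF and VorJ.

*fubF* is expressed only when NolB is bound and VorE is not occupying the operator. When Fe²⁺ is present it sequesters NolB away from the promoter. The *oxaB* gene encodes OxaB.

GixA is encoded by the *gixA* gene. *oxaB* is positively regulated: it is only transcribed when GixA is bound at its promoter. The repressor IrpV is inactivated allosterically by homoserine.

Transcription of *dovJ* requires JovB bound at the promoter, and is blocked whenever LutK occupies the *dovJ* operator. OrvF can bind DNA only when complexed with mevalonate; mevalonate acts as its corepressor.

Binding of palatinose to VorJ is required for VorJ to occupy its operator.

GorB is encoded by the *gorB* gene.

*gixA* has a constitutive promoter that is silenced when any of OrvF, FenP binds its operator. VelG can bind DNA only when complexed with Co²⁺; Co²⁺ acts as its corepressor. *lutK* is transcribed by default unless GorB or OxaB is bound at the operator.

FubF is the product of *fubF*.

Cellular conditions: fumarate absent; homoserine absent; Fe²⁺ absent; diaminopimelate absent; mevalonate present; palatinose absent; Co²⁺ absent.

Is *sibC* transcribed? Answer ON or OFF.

Fumarate is absent, so PurV is active.
No repressor is bound and PurV is active, so *holG* is transcribed.
So HolG is produced and active.
With repressor HolG bound, *gorB* is not transcribed.
So GorB is not produced.
Mevalonate is present, so OrvF is active.
Diaminopimelate is absent, so FenP is inactive.
With repressor OrvF bound, *gixA* is not transcribed.
So GixA is not produced.
Required activator GixA is absent, so *oxaB* is not transcribed.
So OxaB is not produced.
With no repressor bound, *lutK* is transcribed.
So LutK is produced and active.
Co²⁺ is absent, so VelG is inactive.
Homoserine is absent, so IrpV is active.
With repressor IrpV bound, *vorE* is not transcribed.
So VorE is not produced.
Fe²⁺ is absent, so NolB is active.
No repressor is bound and NolB is active, so *fubF* is transcribed.
So FubF is produced and active.
Palatinose is absent, so VorJ is inactive.
With repressor FubF bound, *jovB* is not transcribed.
So JovB is not produced.
With repressor LutK bound, *dovJ* is not transcribed.
So DovJ is not produced.
With no repressor bound, *sibC* is transcribed.

ON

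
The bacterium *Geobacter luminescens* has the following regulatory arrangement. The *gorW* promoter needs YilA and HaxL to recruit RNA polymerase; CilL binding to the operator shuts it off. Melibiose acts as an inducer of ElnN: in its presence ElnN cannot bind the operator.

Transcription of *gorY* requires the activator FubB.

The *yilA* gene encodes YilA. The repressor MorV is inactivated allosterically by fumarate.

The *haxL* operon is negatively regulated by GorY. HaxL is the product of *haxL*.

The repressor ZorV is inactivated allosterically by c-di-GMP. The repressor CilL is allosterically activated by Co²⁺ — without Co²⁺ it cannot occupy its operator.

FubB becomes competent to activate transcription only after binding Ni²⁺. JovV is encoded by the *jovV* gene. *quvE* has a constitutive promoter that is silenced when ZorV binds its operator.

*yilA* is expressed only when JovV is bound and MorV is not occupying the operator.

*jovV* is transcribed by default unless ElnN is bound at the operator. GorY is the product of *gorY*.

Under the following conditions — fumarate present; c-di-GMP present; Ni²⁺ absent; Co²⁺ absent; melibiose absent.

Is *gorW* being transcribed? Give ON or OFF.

Melibiose is absent, so ElnN is active.
With repressor ElnN bound, *jovV* is not transcribed.
So JovV is not produced.
Fumarate is present, so MorV is inactive.
Required activator JovV is absent, so *yilA* is not transcribed.
So YilA is not produced.
Co²⁺ is absent, so CilL is inactive.
Ni²⁺ is absent, so FubB is inactive.
Required activator FubB is absent, so *gorY* is not transcribed.
So GorY is not produced.
With no repressor bound, *haxL* is transcribed.
So HaxL is produced and active.
Required activator YilA is absent, so *gorW* is not transcribed.

OFF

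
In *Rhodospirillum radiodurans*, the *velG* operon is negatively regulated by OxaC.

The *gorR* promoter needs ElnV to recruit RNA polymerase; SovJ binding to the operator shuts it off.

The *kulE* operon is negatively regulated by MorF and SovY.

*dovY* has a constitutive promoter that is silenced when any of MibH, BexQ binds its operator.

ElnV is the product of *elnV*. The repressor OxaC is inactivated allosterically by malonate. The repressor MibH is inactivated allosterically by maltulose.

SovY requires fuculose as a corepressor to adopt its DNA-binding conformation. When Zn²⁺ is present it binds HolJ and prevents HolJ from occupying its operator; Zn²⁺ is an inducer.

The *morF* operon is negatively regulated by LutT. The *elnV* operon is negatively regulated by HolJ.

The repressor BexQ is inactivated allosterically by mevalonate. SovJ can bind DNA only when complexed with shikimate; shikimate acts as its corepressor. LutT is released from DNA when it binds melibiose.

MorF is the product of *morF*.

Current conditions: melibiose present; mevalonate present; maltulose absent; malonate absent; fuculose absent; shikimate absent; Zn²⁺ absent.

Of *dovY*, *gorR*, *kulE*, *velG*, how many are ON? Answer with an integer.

0

Maltulose is absent, so MibH is active.
Mevalonate is present, so BexQ is inactive.
With repressor MibH bound, *dovY* is not transcribed.
→ *dovY* is OFF.
Zn²⁺ is absent, so HolJ is active.
With repressor HolJ bound, *elnV* is not transcribed.
So ElnV is not produced.
Shikimate is absent, so SovJ is inactive.
Required activator ElnV is absent, so *gorR* is not transcribed.
→ *gorR* is OFF.
Melibiose is present, so LutT is inactive.
With no repressor bound, *morF* is transcribed.
So MorF is produced and active.
Fuculose is absent, so SovY is inactive.
With repressor MorF bound, *kulE* is not transcribed.
→ *kulE* is OFF.
Malonate is absent, so OxaC is active.
With repressor OxaC bound, *velG* is not transcribed.
→ *velG* is OFF.
0 of the 4 genes are transcribed.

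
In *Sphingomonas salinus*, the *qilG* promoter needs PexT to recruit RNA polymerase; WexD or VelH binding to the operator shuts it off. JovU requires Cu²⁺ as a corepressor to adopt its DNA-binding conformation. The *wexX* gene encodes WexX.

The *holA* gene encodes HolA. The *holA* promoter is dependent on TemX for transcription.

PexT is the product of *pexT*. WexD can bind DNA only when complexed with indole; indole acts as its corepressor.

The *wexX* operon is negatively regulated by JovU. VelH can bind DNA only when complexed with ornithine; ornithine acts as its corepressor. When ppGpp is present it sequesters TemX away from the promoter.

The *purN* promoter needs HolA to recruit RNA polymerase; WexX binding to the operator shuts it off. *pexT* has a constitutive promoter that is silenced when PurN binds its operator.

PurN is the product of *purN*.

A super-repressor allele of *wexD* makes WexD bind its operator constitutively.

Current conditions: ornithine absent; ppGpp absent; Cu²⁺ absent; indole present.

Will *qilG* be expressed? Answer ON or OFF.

OFF

ppGpp is absent, so TemX is active.
No repressor is bound and TemX is active, so *holA* is transcribed.
So HolA is produced and active.
Cu²⁺ is absent, so JovU is inactive.
With no repressor bound, *wexX* is transcribed.
So WexX is produced and active.
With repressor WexX bound, *purN* is not transcribed.
So PurN is not produced.
With no repressor bound, *pexT* is transcribed.
So PexT is produced and active.
WexD is constitutively active in this strain.
Ornithine is absent, so VelH is inactive.
With repressor WexD bound, *qilG* is not transcribed.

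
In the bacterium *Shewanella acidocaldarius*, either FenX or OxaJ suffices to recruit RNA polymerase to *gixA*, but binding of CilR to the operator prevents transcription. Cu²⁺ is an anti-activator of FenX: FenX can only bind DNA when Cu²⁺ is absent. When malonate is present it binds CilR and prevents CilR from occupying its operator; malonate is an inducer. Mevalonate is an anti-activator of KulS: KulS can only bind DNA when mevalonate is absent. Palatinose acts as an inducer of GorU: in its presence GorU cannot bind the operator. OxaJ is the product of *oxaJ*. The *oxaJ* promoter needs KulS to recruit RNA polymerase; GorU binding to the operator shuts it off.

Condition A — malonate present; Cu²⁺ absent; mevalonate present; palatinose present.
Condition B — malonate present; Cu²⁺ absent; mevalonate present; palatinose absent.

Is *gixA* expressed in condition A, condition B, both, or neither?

Condition A:
Malonate is present, so CilR is inactive.
Cu²⁺ is absent, so FenX is active.
Mevalonate is present, so KulS is inactive.
Palatinose is present, so GorU is inactive.
Required activator KulS is absent, so *oxaJ* is not transcribed.
So OxaJ is not produced.
Activator FenX is present, so *gixA* is transcribed.
→ *gixA* is ON in A.
Condition B:
Malonate is present, so CilR is inactive.
Cu²⁺ is absent, so FenX is active.
Mevalonate is present, so KulS is inactive.
Palatinose is absent, so GorU is active.
With repressor GorU bound, *oxaJ* is not transcribed.
So OxaJ is not produced.
Activator FenX is present, so *gixA* is transcribed.
→ *gixA* is ON in B.

both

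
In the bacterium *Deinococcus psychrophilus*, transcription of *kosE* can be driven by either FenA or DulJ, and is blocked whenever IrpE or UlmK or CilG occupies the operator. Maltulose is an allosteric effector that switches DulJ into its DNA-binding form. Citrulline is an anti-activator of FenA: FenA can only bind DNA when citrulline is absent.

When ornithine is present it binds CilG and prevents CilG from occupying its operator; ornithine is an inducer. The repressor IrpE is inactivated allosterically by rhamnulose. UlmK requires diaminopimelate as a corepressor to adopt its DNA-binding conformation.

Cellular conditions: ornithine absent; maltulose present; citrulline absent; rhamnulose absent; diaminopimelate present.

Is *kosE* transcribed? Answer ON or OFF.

OFF

Citrulline is absent, so FenA is active.
Rhamnulose is absent, so IrpE is active.
Diaminopimelate is present, so UlmK is active.
Maltulose is present, so DulJ is active.
Ornithine is absent, so CilG is active.
With repressor IrpE bound, *kosE* is not transcribed.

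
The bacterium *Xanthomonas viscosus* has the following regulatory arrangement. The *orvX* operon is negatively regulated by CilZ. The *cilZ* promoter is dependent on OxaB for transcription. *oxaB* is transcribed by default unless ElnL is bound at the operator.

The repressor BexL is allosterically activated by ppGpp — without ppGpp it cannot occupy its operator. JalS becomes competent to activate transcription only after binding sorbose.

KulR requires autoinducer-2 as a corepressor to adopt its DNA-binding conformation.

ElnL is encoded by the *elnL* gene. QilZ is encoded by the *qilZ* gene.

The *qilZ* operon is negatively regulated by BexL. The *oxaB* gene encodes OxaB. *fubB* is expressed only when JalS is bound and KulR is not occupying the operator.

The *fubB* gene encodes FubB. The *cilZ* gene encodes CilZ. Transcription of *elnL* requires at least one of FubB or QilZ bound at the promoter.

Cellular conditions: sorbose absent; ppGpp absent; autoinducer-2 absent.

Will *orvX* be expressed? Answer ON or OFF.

ON

Autoinducer-2 is absent, so KulR is inactive.
Sorbose is absent, so JalS is inactive.
Required activator JalS is absent, so *fubB* is not transcribed.
So FubB is not produced.
ppGpp is absent, so BexL is inactive.
With no repressor bound, *qilZ* is transcribed.
So QilZ is produced and active.
Activator QilZ is present, so *elnL* is transcribed.
So ElnL is produced and active.
With repressor ElnL bound, *oxaB* is not transcribed.
So OxaB is not produced.
Required activator OxaB is absent, so *cilZ* is not transcribed.
So CilZ is not produced.
With no repressor bound, *orvX* is transcribed.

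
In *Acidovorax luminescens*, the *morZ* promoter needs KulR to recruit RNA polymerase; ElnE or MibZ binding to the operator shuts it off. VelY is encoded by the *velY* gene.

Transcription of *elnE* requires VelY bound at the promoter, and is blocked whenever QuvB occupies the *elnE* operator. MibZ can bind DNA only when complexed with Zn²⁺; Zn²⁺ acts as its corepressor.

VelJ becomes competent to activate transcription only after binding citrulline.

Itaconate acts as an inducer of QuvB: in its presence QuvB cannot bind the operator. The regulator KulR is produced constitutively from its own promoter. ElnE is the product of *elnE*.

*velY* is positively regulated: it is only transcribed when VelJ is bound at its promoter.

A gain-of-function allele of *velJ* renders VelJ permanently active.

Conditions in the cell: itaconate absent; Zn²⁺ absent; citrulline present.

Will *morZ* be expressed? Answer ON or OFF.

ON

Itaconate is absent, so QuvB is active.
VelJ is constitutively active in this strain.
No repressor is bound and VelJ is active, so *velY* is transcribed.
So VelY is produced and active.
With repressor QuvB bound, *elnE* is not transcribed.
So ElnE is not produced.
KulR is produced constitutively and is active.
Zn²⁺ is absent, so MibZ is inactive.
No repressor is bound and KulR is active, so *morZ* is transcribed.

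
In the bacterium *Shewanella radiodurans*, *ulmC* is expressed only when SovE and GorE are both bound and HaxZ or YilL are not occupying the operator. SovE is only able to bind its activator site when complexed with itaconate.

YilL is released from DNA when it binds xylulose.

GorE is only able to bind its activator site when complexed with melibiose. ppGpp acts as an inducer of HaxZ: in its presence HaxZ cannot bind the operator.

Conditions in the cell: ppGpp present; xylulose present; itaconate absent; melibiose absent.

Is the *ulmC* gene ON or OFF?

OFF

Itaconate is absent, so SovE is inactive.
ppGpp is present, so HaxZ is inactive.
Xylulose is present, so YilL is inactive.
Melibiose is absent, so GorE is inactive.
Required activator SovE is absent, so *ulmC* is not transcribed.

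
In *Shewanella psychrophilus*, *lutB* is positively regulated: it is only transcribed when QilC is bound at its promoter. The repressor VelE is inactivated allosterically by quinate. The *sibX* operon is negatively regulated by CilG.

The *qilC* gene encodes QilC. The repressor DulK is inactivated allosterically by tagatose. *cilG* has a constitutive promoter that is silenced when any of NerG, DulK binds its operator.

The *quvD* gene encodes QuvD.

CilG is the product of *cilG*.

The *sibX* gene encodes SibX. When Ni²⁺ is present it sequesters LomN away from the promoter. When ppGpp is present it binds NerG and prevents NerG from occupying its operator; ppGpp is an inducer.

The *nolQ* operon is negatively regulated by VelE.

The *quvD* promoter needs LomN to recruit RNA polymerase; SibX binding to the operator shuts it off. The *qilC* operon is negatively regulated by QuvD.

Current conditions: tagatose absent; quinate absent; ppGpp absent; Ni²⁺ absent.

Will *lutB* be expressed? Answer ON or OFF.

ppGpp is absent, so NerG is active.
Tagatose is absent, so DulK is active.
With repressor NerG bound, *cilG* is not transcribed.
So CilG is not produced.
With no repressor bound, *sibX* is transcribed.
So SibX is produced and active.
Ni²⁺ is absent, so LomN is active.
With repressor SibX bound, *quvD* is not transcribed.
So QuvD is not produced.
With no repressor bound, *qilC* is transcribed.
So QilC is produced and active.
No repressor is bound and QilC is active, so *lutB* is transcribed.

ON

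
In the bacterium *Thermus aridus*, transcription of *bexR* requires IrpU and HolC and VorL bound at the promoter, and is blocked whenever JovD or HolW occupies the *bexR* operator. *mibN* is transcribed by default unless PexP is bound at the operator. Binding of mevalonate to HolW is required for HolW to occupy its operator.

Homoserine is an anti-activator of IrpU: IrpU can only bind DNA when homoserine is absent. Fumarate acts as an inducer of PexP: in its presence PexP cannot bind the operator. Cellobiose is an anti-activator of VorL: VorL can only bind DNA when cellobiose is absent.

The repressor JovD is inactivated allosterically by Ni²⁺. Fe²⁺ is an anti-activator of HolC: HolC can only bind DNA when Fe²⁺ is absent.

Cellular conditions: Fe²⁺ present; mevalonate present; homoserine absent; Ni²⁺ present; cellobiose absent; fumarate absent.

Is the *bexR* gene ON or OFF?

Homoserine is absent, so IrpU is active.
Ni²⁺ is present, so JovD is inactive.
Fe²⁺ is present, so HolC is inactive.
Mevalonate is present, so HolW is active.
Cellobiose is absent, so VorL is active.
With repressor HolW bound, *bexR* is not transcribed.

OFF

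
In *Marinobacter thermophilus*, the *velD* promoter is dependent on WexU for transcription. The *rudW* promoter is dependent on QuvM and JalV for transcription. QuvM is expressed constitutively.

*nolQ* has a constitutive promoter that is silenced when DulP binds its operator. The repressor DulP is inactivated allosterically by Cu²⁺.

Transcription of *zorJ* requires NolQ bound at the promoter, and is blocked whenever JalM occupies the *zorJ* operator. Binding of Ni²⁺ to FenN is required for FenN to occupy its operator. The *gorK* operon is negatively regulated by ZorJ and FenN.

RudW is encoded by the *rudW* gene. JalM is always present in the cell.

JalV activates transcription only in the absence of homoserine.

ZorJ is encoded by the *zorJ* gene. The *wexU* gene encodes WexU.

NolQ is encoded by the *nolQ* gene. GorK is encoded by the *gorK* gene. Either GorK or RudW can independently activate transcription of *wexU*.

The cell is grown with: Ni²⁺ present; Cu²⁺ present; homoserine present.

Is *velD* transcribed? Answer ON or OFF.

Cu²⁺ is present, so DulP is inactive.
With no repressor bound, *nolQ* is transcribed.
So NolQ is produced and active.
JalM is produced constitutively and is active.
With repressor JalM bound, *zorJ* is not transcribed.
So ZorJ is not produced.
Ni²⁺ is present, so FenN is active.
With repressor FenN bound, *gorK* is not transcribed.
So GorK is not produced.
QuvM is produced constitutively and is active.
Homoserine is present, so JalV is inactive.
Required activator JalV is absent, so *rudW* is not transcribed.
So RudW is not produced.
No activator is available at the *wexU* promoter, so *wexU* is not transcribed.
So WexU is not produced.
Required activator WexU is absent, so *velD* is not transcribed.

OFF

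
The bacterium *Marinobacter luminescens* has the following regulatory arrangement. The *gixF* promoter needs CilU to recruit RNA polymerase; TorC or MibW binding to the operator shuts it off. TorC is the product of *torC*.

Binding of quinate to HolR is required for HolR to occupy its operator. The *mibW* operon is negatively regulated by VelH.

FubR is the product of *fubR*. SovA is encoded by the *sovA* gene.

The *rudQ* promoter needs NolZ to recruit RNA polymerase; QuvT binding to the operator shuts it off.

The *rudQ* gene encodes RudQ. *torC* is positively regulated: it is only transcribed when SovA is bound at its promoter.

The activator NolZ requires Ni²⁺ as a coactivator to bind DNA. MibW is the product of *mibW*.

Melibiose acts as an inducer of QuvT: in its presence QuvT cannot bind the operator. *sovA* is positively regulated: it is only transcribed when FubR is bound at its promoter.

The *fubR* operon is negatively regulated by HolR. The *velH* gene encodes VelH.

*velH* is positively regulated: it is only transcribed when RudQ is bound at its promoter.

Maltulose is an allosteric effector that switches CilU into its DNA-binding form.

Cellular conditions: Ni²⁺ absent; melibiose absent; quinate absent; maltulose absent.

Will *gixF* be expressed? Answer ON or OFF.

OFF

Maltulose is absent, so CilU is inactive.
Quinate is absent, so HolR is inactive.
With no repressor bound, *fubR* is transcribed.
So FubR is produced and active.
No repressor is bound and FubR is active, so *sovA* is transcribed.
So SovA is produced and active.
No repressor is bound and SovA is active, so *torC* is transcribed.
So TorC is produced and active.
Melibiose is absent, so QuvT is active.
Ni²⁺ is absent, so NolZ is inactive.
With repressor QuvT bound, *rudQ* is not transcribed.
So RudQ is not produced.
Required activator RudQ is absent, so *velH* is not transcribed.
So VelH is not produced.
With no repressor bound, *mibW* is transcribed.
So MibW is produced and active.
With repressor TorC bound, *gixF* is not transcribed.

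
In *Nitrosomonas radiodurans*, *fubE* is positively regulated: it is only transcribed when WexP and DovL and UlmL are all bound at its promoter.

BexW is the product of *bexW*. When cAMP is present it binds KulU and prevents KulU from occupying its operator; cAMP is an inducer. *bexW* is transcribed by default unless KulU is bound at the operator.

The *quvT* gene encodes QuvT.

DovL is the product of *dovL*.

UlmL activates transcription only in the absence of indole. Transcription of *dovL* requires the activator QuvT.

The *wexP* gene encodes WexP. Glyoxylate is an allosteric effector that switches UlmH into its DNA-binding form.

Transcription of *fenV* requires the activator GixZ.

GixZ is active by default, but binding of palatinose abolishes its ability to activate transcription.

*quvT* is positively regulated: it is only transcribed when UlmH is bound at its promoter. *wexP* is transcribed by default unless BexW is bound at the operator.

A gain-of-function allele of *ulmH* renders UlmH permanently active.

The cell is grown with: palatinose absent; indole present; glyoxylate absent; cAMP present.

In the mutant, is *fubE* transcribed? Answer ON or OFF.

OFF

cAMP is present, so KulU is inactive.
With no repressor bound, *bexW* is transcribed.
So BexW is produced and active.
With repressor BexW bound, *wexP* is not transcribed.
So WexP is not produced.
UlmH is constitutively active in this strain.
No repressor is bound and UlmH is active, so *quvT* is transcribed.
So QuvT is produced and active.
No repressor is bound and QuvT is active, so *dovL* is transcribed.
So DovL is produced and active.
Indole is present, so UlmL is inactive.
Required activator WexP is absent, so *fubE* is not transcribed.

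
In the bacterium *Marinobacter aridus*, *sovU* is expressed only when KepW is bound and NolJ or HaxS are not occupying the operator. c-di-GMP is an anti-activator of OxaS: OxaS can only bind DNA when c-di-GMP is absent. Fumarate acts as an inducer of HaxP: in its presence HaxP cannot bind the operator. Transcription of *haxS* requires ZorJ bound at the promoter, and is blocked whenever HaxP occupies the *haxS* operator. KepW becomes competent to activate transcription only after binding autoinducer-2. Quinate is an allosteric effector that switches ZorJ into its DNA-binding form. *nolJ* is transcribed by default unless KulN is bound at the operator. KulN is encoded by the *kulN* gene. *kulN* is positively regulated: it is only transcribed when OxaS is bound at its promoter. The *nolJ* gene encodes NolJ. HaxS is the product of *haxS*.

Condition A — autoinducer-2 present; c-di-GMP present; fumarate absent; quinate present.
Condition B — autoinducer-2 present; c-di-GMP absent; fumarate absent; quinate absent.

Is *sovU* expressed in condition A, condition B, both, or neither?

B only

Condition A:
Autoinducer-2 is present, so KepW is active.
c-di-GMP is present, so OxaS is inactive.
Required activator OxaS is absent, so *kulN* is not transcribed.
So KulN is not produced.
With no repressor bound, *nolJ* is transcribed.
So NolJ is produced and active.
Fumarate is absent, so HaxP is active.
Quinate is present, so ZorJ is active.
With repressor HaxP bound, *haxS* is not transcribed.
So HaxS is not produced.
With repressor NolJ bound, *sovU* is not transcribed.
→ *sovU* is OFF in A.
Condition B:
Autoinducer-2 is present, so KepW is active.
c-di-GMP is absent, so OxaS is active.
No repressor is bound and OxaS is active, so *kulN* is transcribed.
So KulN is produced and active.
With repressor KulN bound, *nolJ* is not transcribed.
So NolJ is not produced.
Fumarate is absent, so HaxP is active.
Quinate is absent, so ZorJ is inactive.
With repressor HaxP bound, *haxS* is not transcribed.
So HaxS is not produced.
No repressor is bound and KepW is active, so *sovU* is transcribed.
→ *sovU* is ON in B.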